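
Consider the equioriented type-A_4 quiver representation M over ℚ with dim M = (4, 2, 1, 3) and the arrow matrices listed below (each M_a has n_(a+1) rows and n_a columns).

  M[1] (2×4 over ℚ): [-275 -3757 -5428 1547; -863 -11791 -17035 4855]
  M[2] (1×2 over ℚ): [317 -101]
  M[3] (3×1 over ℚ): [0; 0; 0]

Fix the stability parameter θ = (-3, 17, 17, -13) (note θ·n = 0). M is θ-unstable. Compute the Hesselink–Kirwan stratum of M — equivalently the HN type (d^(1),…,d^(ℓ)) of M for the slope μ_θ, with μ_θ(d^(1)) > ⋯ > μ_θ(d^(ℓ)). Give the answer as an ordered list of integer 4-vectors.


Barcode: M ≅ I[1,1]^2, I[1,2], I[1,3], I[4,4]^3. HN layers by μ_θ (3 steps, strictly decreasing):
  μ^(1)=17; μ^(2)=-3; μ^(3)=-13

((0, 2, 1, 0); (4, 0, 0, 0); (0, 0, 0, 3))


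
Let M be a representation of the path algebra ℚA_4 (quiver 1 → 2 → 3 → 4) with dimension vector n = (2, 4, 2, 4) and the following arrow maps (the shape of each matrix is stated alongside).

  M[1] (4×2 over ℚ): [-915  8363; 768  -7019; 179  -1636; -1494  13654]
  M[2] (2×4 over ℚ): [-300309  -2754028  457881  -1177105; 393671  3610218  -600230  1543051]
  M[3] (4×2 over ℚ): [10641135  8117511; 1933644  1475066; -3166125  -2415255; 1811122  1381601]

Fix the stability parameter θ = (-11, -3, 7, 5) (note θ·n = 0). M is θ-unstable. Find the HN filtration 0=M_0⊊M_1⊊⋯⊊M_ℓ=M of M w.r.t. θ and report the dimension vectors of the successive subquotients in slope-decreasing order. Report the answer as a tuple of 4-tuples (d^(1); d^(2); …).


Barcode: M ≅ I[1,4]^2, I[2,2]^2, I[4,4]^2. HN layers by μ_θ (4 steps, strictly decreasing):
  μ^(1)=6; μ^(2)=5; μ^(3)=-3; μ^(4)=-11

((0, 0, 2, 2); (0, 0, 0, 2); (0, 4, 0, 0); (2, 0, 0, 0))


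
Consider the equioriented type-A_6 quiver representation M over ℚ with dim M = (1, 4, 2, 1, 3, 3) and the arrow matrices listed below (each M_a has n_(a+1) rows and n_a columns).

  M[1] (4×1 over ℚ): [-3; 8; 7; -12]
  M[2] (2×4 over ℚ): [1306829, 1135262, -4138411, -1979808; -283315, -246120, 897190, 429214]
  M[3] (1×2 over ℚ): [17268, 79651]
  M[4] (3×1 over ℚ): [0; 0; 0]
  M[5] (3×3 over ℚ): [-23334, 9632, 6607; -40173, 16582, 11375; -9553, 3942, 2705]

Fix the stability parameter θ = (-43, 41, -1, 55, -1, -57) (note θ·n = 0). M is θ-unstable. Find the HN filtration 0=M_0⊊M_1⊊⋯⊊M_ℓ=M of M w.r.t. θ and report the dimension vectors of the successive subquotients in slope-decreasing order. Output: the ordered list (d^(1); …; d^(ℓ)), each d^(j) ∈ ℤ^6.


Interval decomposition of M: I[1,4], I[2,2]^2, I[2,3], I[5,5], I[5,6]^2, I[6,6].
HN type (ℓ=7): μ^(1)=55; μ^(2)=41; μ^(3)=20; μ^(4)=-1; μ^(5)=-29; μ^(6)=-43; μ^(7)=-57

((0, 0, 0, 1, 0, 0); (0, 2, 0, 0, 0, 0); (0, 2, 2, 0, 0, 0); (0, 0, 0, 0, 1, 0); (0, 0, 0, 0, 2, 2); (1, 0, 0, 0, 0, 0); (0, 0, 0, 0, 0, 1))


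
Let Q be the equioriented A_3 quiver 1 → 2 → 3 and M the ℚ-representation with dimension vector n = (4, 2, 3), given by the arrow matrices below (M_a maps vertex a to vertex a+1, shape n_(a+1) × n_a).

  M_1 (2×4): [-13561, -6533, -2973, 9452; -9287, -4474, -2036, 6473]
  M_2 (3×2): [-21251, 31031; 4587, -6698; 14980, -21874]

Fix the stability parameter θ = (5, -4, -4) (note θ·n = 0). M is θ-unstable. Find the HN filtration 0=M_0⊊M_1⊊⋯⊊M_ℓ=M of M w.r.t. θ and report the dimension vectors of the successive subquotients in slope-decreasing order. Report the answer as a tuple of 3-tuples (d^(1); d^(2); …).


Via rank(M_{q-1}∘⋯∘M_p): M ≅ I[1,1]^2, I[1,3]^2, I[3,3].
μ_θ-semistable layers: μ^(1)=5; μ^(2)=-1; μ^(3)=-4

((2, 0, 0); (2, 2, 2); (0, 0, 1))


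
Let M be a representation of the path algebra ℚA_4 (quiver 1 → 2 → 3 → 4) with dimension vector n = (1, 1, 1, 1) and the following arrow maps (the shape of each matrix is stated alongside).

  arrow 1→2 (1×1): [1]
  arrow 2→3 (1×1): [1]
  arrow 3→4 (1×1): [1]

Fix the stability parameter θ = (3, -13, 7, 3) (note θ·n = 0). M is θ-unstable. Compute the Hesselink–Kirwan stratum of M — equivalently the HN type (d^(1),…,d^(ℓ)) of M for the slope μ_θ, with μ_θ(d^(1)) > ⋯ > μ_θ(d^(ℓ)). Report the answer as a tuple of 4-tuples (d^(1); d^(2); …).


Via rank(M_{q-1}∘⋯∘M_p): M ≅ I[1,4].
μ_θ-semistable layers: μ^(1)=5; μ^(2)=-5

((0, 0, 1, 1); (1, 1, 0, 0))


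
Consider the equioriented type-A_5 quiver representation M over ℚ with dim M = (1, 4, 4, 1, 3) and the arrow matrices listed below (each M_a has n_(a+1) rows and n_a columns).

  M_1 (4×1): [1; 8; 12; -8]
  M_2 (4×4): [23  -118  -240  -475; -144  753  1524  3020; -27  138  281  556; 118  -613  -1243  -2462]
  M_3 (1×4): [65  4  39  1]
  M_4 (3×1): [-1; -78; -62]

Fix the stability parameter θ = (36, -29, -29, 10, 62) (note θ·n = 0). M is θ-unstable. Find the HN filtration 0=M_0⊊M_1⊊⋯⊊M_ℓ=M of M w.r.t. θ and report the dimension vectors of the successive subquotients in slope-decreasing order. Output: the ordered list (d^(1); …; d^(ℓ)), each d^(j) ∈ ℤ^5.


Barcode: M ≅ I[1,3], I[2,3]^2, I[2,5], I[5,5]^2. HN layers by μ_θ (4 steps, strictly decreasing):
  μ^(1)=62; μ^(2)=10; μ^(3)=-22/3; μ^(4)=-29

((0, 0, 0, 0, 3); (0, 0, 0, 1, 0); (1, 1, 1, 0, 0); (0, 3, 3, 0, 0))


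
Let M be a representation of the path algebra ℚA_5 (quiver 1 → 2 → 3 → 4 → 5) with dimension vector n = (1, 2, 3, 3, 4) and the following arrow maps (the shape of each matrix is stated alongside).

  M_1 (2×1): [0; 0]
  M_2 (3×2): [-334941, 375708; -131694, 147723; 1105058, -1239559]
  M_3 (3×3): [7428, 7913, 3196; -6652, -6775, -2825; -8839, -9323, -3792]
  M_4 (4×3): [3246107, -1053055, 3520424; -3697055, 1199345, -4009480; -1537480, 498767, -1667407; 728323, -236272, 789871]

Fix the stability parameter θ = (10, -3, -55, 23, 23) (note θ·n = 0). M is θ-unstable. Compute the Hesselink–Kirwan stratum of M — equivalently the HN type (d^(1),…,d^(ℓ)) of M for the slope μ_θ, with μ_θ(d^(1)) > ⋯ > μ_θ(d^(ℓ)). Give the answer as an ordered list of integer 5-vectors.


Interval decomposition of M: I[1,1], I[2,5]^2, I[3,5], I[5,5].
HN type (ℓ=4): μ^(1)=23; μ^(2)=10; μ^(3)=-29; μ^(4)=-55

((0, 0, 0, 3, 4); (1, 0, 0, 0, 0); (0, 2, 2, 0, 0); (0, 0, 1, 0, 0))


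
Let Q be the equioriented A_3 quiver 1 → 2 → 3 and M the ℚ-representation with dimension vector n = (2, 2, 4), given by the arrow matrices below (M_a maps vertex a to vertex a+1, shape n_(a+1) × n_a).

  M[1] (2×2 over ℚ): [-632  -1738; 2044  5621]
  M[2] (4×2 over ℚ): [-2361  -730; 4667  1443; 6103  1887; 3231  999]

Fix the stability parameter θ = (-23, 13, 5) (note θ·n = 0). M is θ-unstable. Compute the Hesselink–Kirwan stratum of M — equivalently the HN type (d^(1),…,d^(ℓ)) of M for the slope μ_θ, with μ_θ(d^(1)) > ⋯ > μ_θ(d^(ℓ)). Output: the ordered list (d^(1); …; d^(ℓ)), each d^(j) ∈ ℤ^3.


Interval decomposition of M: I[1,1], I[1,3], I[2,3], I[3,3]^2.
HN type (ℓ=3): μ^(1)=9; μ^(2)=5; μ^(3)=-23

((0, 2, 2); (0, 0, 2); (2, 0, 0))


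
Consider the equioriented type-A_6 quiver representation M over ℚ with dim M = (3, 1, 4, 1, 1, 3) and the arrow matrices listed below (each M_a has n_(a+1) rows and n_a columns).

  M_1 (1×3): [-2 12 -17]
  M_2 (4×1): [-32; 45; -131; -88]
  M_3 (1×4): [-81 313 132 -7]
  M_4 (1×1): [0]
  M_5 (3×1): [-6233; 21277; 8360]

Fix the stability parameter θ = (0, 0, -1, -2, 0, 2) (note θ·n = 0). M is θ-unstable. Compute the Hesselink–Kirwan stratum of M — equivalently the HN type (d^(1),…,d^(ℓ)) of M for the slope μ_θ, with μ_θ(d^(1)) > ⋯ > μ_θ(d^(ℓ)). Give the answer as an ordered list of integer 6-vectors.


Barcode: M ≅ I[1,1]^2, I[1,4], I[3,3]^3, I[5,6], I[6,6]^2. HN layers by μ_θ (4 steps, strictly decreasing):
  μ^(1)=2; μ^(2)=0; μ^(3)=-3/4; μ^(4)=-1

((0, 0, 0, 0, 0, 3); (2, 0, 0, 0, 1, 0); (1, 1, 1, 1, 0, 0); (0, 0, 3, 0, 0, 0))


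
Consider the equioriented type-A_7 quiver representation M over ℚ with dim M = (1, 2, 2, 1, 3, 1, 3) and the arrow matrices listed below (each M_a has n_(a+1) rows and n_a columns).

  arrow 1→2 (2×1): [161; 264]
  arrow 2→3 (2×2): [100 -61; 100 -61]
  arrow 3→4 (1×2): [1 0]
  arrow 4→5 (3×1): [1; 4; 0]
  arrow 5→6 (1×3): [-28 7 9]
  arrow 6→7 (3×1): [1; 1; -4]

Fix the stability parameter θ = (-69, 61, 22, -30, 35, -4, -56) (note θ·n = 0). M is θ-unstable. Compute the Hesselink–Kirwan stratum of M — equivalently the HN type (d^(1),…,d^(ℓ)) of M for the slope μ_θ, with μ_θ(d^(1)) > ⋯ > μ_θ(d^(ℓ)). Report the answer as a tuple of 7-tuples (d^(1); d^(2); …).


Barcode: M ≅ I[1,5], I[2,2], I[3,3], I[5,5], I[5,7], I[7,7]^2. HN layers by μ_θ (7 steps, strictly decreasing):
  μ^(1)=61; μ^(2)=35; μ^(3)=22; μ^(4)=53/3; μ^(5)=-25/3; μ^(6)=-56; μ^(7)=-69

((0, 1, 0, 0, 0, 0, 0); (0, 0, 0, 0, 2, 0, 0); (0, 0, 1, 0, 0, 0, 0); (0, 1, 1, 1, 0, 0, 0); (0, 0, 0, 0, 1, 1, 1); (0, 0, 0, 0, 0, 0, 2); (1, 0, 0, 0, 0, 0, 0))


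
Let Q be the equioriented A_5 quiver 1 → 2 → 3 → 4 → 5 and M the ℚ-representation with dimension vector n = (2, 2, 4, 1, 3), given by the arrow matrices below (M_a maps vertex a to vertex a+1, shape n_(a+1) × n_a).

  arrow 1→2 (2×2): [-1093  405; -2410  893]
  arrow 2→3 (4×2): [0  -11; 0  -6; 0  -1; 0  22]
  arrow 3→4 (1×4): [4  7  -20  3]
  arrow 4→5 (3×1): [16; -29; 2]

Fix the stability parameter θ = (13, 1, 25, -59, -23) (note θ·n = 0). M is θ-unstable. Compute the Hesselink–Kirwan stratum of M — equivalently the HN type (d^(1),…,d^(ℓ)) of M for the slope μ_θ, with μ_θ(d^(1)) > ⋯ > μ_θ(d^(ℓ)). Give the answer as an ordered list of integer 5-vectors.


Interval decomposition of M: I[1,2], I[1,3], I[3,3]^2, I[3,5], I[5,5]^2.
HN type (ℓ=4): μ^(1)=25; μ^(2)=7; μ^(3)=-19; μ^(4)=-23

((0, 0, 3, 0, 0); (2, 2, 0, 0, 0); (0, 0, 1, 1, 1); (0, 0, 0, 0, 2))


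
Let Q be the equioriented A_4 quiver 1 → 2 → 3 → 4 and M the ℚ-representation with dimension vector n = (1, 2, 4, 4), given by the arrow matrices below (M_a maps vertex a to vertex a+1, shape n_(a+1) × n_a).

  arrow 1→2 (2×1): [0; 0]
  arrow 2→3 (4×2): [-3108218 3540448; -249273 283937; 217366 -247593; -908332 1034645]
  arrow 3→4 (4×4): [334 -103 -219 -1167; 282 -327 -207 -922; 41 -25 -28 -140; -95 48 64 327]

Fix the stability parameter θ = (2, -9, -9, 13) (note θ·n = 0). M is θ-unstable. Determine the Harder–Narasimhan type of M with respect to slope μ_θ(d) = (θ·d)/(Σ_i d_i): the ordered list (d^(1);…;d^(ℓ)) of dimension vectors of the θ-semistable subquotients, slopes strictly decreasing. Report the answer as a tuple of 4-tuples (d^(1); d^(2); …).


Interval decomposition of M: I[1,1], I[2,4]^2, I[3,4]^2.
HN type (ℓ=3): μ^(1)=13; μ^(2)=2; μ^(3)=-9

((0, 0, 0, 4); (1, 0, 0, 0); (0, 2, 4, 0))


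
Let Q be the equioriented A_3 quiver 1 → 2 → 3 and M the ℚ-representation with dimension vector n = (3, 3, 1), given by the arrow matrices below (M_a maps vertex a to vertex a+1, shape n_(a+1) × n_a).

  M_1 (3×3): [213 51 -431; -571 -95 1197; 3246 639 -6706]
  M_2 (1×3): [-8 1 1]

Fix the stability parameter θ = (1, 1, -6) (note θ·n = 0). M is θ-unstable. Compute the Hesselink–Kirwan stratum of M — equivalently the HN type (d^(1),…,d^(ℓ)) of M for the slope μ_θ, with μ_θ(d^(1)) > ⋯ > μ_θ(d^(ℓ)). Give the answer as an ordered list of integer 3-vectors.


Barcode: M ≅ I[1,2]^2, I[1,3]. HN layers by μ_θ (2 steps, strictly decreasing):
  μ^(1)=1; μ^(2)=-4/3

((2, 2, 0); (1, 1, 1))


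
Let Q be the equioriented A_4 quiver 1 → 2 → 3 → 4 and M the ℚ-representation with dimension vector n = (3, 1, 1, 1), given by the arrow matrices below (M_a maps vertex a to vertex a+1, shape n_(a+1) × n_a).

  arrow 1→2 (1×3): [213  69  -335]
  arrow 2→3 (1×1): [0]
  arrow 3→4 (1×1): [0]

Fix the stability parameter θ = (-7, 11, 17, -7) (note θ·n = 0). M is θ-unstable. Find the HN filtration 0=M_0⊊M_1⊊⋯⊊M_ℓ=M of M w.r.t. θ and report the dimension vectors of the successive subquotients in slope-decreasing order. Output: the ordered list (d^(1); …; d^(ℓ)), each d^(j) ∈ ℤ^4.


Interval decomposition of M: I[1,1]^2, I[1,2], I[3,3], I[4,4].
HN type (ℓ=3): μ^(1)=17; μ^(2)=11; μ^(3)=-7

((0, 0, 1, 0); (0, 1, 0, 0); (3, 0, 0, 1))


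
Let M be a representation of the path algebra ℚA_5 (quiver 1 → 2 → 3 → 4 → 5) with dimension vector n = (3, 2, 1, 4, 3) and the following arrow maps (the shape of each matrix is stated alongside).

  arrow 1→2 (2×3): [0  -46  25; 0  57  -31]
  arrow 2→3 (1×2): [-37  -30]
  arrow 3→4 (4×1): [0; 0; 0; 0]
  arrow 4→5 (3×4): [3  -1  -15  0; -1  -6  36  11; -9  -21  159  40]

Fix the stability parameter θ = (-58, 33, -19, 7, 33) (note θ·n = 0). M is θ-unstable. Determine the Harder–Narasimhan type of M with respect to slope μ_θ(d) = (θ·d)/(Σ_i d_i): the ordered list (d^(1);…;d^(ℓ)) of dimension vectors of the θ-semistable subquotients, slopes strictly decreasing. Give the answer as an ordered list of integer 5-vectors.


Interval decomposition of M: I[1,1], I[1,2], I[1,3], I[4,4], I[4,5]^3.
HN type (ℓ=3): μ^(1)=33; μ^(2)=7; μ^(3)=-58

((0, 1, 0, 0, 3); (0, 1, 1, 4, 0); (3, 0, 0, 0, 0))


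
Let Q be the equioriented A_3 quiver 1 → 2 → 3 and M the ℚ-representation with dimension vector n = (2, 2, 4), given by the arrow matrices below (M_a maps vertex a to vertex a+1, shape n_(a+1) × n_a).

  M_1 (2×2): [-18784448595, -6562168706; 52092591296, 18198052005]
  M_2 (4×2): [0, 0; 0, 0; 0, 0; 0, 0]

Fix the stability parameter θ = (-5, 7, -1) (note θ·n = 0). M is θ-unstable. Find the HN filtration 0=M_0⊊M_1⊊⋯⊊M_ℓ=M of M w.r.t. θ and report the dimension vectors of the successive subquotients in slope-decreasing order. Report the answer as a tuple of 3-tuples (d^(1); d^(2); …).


Via rank(M_{q-1}∘⋯∘M_p): M ≅ I[1,2]^2, I[3,3]^4.
μ_θ-semistable layers: μ^(1)=7; μ^(2)=-1; μ^(3)=-5

((0, 2, 0); (0, 0, 4); (2, 0, 0))


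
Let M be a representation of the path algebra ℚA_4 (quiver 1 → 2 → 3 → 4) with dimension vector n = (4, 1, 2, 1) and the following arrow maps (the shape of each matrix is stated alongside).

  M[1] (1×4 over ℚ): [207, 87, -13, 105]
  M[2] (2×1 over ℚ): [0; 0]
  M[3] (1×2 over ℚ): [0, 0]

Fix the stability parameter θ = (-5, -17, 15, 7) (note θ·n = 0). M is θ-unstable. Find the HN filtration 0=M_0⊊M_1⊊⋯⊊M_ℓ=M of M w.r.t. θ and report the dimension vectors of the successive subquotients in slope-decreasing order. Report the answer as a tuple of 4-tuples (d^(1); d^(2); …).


Barcode: M ≅ I[1,1]^3, I[1,2], I[3,3]^2, I[4,4]. HN layers by μ_θ (4 steps, strictly decreasing):
  μ^(1)=15; μ^(2)=7; μ^(3)=-5; μ^(4)=-11

((0, 0, 2, 0); (0, 0, 0, 1); (3, 0, 0, 0); (1, 1, 0, 0))


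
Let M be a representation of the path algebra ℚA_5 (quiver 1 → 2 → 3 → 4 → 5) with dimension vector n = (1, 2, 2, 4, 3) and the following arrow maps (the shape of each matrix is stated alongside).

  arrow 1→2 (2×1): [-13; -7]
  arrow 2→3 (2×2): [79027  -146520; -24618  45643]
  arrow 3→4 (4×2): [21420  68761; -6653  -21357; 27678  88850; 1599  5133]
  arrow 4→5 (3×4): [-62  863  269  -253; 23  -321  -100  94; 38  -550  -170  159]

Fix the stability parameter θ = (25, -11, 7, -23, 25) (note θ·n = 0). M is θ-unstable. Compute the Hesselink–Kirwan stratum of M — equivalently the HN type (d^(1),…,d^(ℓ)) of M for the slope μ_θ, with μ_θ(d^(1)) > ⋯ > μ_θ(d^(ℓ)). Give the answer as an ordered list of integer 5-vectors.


Barcode: M ≅ I[1,5], I[2,5], I[4,4], I[4,5]. HN layers by μ_θ (5 steps, strictly decreasing):
  μ^(1)=25; μ^(2)=-1/2; μ^(3)=-8; μ^(4)=-11; μ^(5)=-23

((0, 0, 0, 0, 3); (1, 1, 1, 1, 0); (0, 0, 1, 1, 0); (0, 1, 0, 0, 0); (0, 0, 0, 2, 0))


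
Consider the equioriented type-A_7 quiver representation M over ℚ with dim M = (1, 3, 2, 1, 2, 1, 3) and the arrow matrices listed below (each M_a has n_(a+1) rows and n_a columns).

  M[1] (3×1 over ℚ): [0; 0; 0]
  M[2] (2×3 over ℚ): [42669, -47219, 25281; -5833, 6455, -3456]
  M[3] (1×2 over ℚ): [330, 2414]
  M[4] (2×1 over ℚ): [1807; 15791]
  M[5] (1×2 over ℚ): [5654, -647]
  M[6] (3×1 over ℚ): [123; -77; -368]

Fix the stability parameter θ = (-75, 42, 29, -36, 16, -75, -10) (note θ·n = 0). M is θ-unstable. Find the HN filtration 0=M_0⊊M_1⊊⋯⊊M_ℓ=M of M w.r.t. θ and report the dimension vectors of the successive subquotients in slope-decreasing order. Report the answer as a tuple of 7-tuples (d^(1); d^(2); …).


Via rank(M_{q-1}∘⋯∘M_p): M ≅ I[1,1], I[2,2], I[2,3], I[2,7], I[5,5], I[7,7]^2.
μ_θ-semistable layers: μ^(1)=42; μ^(2)=71/2; μ^(3)=16; μ^(4)=-17/3; μ^(5)=-10; μ^(6)=-75

((0, 1, 0, 0, 0, 0, 0); (0, 1, 1, 0, 0, 0, 0); (0, 0, 0, 0, 1, 0, 0); (0, 1, 1, 1, 1, 1, 1); (0, 0, 0, 0, 0, 0, 2); (1, 0, 0, 0, 0, 0, 0))


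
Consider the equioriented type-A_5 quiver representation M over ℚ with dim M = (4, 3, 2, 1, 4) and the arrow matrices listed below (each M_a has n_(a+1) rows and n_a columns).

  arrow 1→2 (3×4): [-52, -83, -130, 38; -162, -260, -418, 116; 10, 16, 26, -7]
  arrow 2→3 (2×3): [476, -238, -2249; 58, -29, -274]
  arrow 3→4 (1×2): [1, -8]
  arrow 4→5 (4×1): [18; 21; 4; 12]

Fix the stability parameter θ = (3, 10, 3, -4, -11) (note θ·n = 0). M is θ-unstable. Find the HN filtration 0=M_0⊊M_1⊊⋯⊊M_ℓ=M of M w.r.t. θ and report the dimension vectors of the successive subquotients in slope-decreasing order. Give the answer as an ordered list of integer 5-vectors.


Via rank(M_{q-1}∘⋯∘M_p): M ≅ I[1,1], I[1,2], I[1,3], I[1,5], I[5,5]^3.
μ_θ-semistable layers: μ^(1)=10; μ^(2)=13/2; μ^(3)=3; μ^(4)=1/5; μ^(5)=-11

((0, 1, 0, 0, 0); (0, 1, 1, 0, 0); (3, 0, 0, 0, 0); (1, 1, 1, 1, 1); (0, 0, 0, 0, 3))


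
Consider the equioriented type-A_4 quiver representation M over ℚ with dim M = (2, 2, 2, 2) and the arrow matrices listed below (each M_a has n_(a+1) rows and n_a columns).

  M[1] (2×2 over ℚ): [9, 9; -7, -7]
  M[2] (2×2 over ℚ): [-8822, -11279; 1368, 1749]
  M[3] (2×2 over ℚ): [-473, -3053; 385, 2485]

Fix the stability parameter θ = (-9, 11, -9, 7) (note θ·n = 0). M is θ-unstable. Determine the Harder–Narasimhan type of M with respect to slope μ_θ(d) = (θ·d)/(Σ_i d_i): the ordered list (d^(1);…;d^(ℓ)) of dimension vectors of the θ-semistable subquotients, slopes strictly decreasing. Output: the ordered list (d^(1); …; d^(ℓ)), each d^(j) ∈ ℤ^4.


Barcode: M ≅ I[1,1], I[1,4], I[2,3], I[4,4]. HN layers by μ_θ (3 steps, strictly decreasing):
  μ^(1)=7; μ^(2)=1; μ^(3)=-9

((0, 0, 0, 2); (0, 2, 2, 0); (2, 0, 0, 0))


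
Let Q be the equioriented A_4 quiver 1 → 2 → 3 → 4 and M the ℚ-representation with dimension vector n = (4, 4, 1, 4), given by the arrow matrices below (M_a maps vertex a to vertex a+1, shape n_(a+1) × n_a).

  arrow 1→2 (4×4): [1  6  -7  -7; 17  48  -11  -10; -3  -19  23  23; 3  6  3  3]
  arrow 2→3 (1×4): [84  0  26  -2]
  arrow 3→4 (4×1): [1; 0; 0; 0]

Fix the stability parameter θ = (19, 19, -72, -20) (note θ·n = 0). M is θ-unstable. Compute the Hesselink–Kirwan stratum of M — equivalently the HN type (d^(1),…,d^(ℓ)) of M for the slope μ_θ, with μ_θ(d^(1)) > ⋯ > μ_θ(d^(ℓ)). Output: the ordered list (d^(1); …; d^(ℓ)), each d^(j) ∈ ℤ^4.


Interval decomposition of M: I[1,1], I[1,2]^2, I[1,4], I[2,2], I[4,4]^3.
HN type (ℓ=3): μ^(1)=19; μ^(2)=-27/2; μ^(3)=-20

((3, 3, 0, 0); (1, 1, 1, 1); (0, 0, 0, 3))


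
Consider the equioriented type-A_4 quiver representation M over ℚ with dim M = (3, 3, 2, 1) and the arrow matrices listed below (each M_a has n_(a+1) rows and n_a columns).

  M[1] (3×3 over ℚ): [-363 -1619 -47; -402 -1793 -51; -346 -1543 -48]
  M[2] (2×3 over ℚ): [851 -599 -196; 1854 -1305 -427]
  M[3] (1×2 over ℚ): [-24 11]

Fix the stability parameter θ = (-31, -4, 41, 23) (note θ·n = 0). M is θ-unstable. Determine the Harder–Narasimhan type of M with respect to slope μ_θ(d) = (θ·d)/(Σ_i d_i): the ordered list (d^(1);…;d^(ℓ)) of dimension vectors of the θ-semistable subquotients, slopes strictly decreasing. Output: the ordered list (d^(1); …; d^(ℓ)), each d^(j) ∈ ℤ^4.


Barcode: M ≅ I[1,2], I[1,3], I[1,4]. HN layers by μ_θ (4 steps, strictly decreasing):
  μ^(1)=41; μ^(2)=32; μ^(3)=-4; μ^(4)=-31

((0, 0, 1, 0); (0, 0, 1, 1); (0, 3, 0, 0); (3, 0, 0, 0))


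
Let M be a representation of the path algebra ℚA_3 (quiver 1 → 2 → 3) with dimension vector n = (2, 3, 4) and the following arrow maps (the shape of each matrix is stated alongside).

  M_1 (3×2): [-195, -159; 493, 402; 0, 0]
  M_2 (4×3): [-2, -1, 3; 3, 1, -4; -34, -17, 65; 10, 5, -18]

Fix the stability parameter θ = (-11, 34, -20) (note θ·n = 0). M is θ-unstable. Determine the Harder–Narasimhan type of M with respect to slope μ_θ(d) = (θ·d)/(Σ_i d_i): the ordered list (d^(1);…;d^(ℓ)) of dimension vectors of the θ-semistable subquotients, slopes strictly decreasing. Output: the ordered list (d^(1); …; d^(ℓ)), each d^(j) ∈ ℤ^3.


Via rank(M_{q-1}∘⋯∘M_p): M ≅ I[1,3]^2, I[2,3], I[3,3].
μ_θ-semistable layers: μ^(1)=7; μ^(2)=-11; μ^(3)=-20

((0, 3, 3); (2, 0, 0); (0, 0, 1))


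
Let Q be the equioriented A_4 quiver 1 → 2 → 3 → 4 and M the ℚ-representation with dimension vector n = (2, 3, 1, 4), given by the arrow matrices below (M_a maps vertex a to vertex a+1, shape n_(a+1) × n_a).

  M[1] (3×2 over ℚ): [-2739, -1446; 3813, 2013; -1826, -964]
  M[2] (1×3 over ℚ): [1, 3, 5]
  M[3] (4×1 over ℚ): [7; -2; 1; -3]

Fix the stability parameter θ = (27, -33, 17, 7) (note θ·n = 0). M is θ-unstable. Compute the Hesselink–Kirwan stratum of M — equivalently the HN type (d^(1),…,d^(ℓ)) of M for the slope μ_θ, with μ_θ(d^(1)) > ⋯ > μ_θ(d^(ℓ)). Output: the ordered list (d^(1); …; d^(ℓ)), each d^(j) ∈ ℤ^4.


Barcode: M ≅ I[1,2], I[1,4], I[2,2], I[4,4]^3. HN layers by μ_θ (4 steps, strictly decreasing):
  μ^(1)=12; μ^(2)=7; μ^(3)=-3; μ^(4)=-33

((0, 0, 1, 1); (0, 0, 0, 3); (2, 2, 0, 0); (0, 1, 0, 0))


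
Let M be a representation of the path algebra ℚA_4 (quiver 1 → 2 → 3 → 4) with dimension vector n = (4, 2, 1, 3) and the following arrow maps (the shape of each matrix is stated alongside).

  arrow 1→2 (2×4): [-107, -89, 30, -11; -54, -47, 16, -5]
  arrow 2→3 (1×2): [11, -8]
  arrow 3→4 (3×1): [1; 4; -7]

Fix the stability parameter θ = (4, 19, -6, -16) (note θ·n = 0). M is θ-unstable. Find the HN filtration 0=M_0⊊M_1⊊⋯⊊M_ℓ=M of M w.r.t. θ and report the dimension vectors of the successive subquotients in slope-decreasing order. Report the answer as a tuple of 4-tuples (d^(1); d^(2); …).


Via rank(M_{q-1}∘⋯∘M_p): M ≅ I[1,1]^2, I[1,2], I[1,4], I[4,4]^2.
μ_θ-semistable layers: μ^(1)=19; μ^(2)=4; μ^(3)=1/4; μ^(4)=-16

((0, 1, 0, 0); (3, 0, 0, 0); (1, 1, 1, 1); (0, 0, 0, 2))


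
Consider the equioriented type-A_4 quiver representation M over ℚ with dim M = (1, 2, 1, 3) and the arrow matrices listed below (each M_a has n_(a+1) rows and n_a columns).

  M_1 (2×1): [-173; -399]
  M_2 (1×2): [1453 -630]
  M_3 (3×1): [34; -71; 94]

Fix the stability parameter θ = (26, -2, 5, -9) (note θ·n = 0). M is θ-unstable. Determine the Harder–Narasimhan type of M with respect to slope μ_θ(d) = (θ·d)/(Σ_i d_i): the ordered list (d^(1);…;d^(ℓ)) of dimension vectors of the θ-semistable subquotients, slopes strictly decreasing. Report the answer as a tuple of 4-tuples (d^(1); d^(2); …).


Barcode: M ≅ I[1,4], I[2,2], I[4,4]^2. HN layers by μ_θ (3 steps, strictly decreasing):
  μ^(1)=5; μ^(2)=-2; μ^(3)=-9

((1, 1, 1, 1); (0, 1, 0, 0); (0, 0, 0, 2))


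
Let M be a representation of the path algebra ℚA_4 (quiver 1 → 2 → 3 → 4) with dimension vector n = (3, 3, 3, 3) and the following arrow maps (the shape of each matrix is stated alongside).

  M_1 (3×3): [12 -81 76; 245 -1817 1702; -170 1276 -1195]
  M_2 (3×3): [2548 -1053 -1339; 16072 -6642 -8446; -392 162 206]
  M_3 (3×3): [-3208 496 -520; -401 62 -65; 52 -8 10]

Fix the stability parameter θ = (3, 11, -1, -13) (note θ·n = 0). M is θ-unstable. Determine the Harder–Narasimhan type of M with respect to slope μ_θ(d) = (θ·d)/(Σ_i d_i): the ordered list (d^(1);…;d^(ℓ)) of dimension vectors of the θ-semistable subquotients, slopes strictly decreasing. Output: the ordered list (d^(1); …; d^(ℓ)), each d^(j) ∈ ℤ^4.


Barcode: M ≅ I[1,2]^2, I[1,4], I[3,3], I[3,4], I[4,4]. HN layers by μ_θ (6 steps, strictly decreasing):
  μ^(1)=11; μ^(2)=3; μ^(3)=0; μ^(4)=-1; μ^(5)=-7; μ^(6)=-13

((0, 2, 0, 0); (2, 0, 0, 0); (1, 1, 1, 1); (0, 0, 1, 0); (0, 0, 1, 1); (0, 0, 0, 1))


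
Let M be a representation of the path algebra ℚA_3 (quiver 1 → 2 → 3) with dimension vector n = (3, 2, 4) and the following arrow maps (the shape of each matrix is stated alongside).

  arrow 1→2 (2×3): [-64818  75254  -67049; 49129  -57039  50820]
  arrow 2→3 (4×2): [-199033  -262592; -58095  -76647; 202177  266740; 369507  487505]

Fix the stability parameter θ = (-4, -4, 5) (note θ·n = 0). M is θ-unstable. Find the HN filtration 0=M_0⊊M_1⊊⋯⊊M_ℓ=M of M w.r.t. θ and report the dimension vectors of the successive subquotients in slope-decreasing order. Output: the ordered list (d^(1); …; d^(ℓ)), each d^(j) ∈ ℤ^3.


Interval decomposition of M: I[1,1], I[1,3]^2, I[3,3]^2.
HN type (ℓ=2): μ^(1)=5; μ^(2)=-4

((0, 0, 4); (3, 2, 0))


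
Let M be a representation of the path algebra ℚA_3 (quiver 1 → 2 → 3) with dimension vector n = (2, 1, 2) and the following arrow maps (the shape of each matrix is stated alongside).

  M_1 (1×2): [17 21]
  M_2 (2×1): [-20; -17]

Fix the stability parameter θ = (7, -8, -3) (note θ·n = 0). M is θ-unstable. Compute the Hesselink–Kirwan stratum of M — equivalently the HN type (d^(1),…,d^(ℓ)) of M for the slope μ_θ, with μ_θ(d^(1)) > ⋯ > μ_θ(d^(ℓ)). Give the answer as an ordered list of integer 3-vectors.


Via rank(M_{q-1}∘⋯∘M_p): M ≅ I[1,1], I[1,3], I[3,3].
μ_θ-semistable layers: μ^(1)=7; μ^(2)=-4/3; μ^(3)=-3

((1, 0, 0); (1, 1, 1); (0, 0, 1))


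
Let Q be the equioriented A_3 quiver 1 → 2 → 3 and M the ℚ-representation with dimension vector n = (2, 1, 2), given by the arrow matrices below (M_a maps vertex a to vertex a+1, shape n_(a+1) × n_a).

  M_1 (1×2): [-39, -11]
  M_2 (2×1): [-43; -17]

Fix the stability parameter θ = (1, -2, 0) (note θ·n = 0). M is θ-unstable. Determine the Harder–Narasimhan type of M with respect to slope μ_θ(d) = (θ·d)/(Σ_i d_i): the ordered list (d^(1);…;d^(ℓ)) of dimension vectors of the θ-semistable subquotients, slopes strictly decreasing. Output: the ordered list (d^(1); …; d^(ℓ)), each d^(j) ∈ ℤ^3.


Interval decomposition of M: I[1,1], I[1,3], I[3,3].
HN type (ℓ=3): μ^(1)=1; μ^(2)=0; μ^(3)=-1/2

((1, 0, 0); (0, 0, 2); (1, 1, 0))


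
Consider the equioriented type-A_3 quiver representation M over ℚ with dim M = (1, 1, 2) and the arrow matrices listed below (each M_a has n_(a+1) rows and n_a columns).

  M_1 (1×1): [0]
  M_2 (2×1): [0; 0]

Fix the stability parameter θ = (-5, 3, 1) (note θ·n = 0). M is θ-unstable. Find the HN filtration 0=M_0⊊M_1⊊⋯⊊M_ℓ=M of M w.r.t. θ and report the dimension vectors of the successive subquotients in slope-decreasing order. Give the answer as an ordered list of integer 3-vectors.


Barcode: M ≅ I[1,1], I[2,2], I[3,3]^2. HN layers by μ_θ (3 steps, strictly decreasing):
  μ^(1)=3; μ^(2)=1; μ^(3)=-5

((0, 1, 0); (0, 0, 2); (1, 0, 0))


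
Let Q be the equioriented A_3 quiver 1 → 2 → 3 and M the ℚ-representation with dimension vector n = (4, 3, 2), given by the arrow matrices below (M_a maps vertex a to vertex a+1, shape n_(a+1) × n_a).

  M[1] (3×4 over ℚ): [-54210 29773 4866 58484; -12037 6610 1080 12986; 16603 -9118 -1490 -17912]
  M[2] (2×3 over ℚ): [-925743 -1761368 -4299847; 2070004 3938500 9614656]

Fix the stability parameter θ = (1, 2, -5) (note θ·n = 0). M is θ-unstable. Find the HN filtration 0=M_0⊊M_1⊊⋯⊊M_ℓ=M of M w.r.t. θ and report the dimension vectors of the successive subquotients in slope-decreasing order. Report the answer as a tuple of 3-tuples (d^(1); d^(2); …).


Via rank(M_{q-1}∘⋯∘M_p): M ≅ I[1,1], I[1,2], I[1,3]^2.
μ_θ-semistable layers: μ^(1)=2; μ^(2)=1; μ^(3)=-2/3

((0, 1, 0); (2, 0, 0); (2, 2, 2))


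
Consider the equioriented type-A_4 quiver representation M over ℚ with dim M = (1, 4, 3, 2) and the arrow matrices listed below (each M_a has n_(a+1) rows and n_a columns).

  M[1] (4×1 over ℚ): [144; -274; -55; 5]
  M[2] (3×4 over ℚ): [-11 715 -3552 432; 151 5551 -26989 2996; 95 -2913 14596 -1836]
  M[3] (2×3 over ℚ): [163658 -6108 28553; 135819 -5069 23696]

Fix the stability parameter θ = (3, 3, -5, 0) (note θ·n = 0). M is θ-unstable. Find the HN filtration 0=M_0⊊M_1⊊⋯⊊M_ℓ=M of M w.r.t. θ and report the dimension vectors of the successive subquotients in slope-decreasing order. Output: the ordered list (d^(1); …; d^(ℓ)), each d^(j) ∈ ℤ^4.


Barcode: M ≅ I[1,4], I[2,2], I[2,3], I[2,4]. HN layers by μ_θ (4 steps, strictly decreasing):
  μ^(1)=3; μ^(2)=1/4; μ^(3)=0; μ^(4)=-1

((0, 1, 0, 0); (1, 1, 1, 1); (0, 0, 0, 1); (0, 2, 2, 0))


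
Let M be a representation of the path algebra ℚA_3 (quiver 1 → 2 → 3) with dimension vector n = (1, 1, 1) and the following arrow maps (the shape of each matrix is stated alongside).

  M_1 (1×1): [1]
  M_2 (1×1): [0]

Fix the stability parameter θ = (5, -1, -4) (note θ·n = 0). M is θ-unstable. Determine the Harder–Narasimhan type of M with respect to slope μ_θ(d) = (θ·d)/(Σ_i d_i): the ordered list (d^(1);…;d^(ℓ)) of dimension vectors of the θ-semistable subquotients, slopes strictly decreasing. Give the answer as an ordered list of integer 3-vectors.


Interval decomposition of M: I[1,2], I[3,3].
HN type (ℓ=2): μ^(1)=2; μ^(2)=-4

((1, 1, 0); (0, 0, 1))


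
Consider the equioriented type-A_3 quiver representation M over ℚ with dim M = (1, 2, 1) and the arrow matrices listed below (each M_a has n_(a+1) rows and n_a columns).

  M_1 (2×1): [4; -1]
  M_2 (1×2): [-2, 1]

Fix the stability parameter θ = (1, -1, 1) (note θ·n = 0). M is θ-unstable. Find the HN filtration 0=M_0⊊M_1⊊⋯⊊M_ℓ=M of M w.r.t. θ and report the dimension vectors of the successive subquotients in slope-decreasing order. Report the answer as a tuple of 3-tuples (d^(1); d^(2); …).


Interval decomposition of M: I[1,3], I[2,2].
HN type (ℓ=3): μ^(1)=1; μ^(2)=0; μ^(3)=-1

((0, 0, 1); (1, 1, 0); (0, 1, 0))


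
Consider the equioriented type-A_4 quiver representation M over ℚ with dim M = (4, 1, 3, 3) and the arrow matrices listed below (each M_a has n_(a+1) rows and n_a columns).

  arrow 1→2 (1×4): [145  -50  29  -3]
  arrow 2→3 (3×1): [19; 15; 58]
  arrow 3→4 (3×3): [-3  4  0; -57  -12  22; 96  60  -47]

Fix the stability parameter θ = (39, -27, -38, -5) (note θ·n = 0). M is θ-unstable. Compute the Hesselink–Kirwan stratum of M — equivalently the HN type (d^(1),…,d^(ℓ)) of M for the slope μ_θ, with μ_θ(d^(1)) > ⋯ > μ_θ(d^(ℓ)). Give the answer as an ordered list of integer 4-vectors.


Interval decomposition of M: I[1,1]^3, I[1,4], I[3,3], I[3,4], I[4,4].
HN type (ℓ=4): μ^(1)=39; μ^(2)=-5; μ^(3)=-26/3; μ^(4)=-38

((3, 0, 0, 0); (0, 0, 0, 3); (1, 1, 1, 0); (0, 0, 2, 0))


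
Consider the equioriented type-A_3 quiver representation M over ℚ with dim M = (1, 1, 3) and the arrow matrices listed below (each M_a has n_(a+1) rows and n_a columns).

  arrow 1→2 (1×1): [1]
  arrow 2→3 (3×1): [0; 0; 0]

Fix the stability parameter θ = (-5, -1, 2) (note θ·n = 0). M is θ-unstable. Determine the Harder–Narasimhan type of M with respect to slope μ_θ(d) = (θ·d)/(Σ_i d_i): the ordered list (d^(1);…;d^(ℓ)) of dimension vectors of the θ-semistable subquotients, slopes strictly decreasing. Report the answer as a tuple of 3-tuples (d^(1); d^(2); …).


Barcode: M ≅ I[1,2], I[3,3]^3. HN layers by μ_θ (3 steps, strictly decreasing):
  μ^(1)=2; μ^(2)=-1; μ^(3)=-5

((0, 0, 3); (0, 1, 0); (1, 0, 0))


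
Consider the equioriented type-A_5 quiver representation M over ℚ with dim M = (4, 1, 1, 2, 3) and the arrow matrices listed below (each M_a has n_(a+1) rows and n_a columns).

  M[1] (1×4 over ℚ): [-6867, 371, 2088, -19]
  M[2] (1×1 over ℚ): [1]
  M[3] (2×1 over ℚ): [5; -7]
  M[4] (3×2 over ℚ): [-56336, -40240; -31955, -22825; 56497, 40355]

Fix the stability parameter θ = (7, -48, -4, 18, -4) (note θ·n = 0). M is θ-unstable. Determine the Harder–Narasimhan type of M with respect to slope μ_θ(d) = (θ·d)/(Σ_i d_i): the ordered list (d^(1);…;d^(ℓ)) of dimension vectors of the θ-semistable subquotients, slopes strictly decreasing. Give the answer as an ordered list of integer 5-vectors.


Interval decomposition of M: I[1,1]^3, I[1,4], I[4,5], I[5,5]^2.
HN type (ℓ=4): μ^(1)=18; μ^(2)=7; μ^(3)=-4; μ^(4)=-41/2

((0, 0, 0, 1, 0); (3, 0, 0, 1, 1); (0, 0, 1, 0, 2); (1, 1, 0, 0, 0))


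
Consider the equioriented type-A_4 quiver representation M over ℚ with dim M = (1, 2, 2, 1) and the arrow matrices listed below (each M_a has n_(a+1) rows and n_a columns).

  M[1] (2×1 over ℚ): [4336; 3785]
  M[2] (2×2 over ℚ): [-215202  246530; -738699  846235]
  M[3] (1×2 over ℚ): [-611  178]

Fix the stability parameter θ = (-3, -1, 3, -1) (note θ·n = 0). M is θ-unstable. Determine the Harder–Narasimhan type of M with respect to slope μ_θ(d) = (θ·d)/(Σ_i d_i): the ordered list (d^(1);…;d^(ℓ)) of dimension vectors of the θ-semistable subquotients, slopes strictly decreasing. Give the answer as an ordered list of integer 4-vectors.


Interval decomposition of M: I[1,3], I[2,2], I[3,4].
HN type (ℓ=4): μ^(1)=3; μ^(2)=1; μ^(3)=-1; μ^(4)=-3

((0, 0, 1, 0); (0, 0, 1, 1); (0, 2, 0, 0); (1, 0, 0, 0))


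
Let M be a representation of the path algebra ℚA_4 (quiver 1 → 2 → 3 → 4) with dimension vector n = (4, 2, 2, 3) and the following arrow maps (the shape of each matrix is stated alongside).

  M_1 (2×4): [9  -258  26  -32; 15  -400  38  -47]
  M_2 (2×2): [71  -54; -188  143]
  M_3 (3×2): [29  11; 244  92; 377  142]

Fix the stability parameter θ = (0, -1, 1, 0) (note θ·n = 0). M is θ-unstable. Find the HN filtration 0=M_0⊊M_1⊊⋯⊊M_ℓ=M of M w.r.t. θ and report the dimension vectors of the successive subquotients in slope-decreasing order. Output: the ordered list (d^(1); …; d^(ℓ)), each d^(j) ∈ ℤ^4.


Via rank(M_{q-1}∘⋯∘M_p): M ≅ I[1,1]^2, I[1,4]^2, I[4,4].
μ_θ-semistable layers: μ^(1)=1/2; μ^(2)=0; μ^(3)=-1/2

((0, 0, 2, 2); (2, 0, 0, 1); (2, 2, 0, 0))


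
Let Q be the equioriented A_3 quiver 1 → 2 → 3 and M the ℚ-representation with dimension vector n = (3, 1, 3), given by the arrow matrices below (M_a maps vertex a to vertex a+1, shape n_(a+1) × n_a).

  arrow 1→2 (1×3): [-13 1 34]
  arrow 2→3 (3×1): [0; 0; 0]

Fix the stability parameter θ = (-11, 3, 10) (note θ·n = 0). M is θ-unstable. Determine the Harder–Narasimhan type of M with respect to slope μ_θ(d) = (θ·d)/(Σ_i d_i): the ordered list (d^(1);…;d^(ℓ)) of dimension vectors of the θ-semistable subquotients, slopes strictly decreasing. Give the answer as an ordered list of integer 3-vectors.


Interval decomposition of M: I[1,1]^2, I[1,2], I[3,3]^3.
HN type (ℓ=3): μ^(1)=10; μ^(2)=3; μ^(3)=-11

((0, 0, 3); (0, 1, 0); (3, 0, 0))


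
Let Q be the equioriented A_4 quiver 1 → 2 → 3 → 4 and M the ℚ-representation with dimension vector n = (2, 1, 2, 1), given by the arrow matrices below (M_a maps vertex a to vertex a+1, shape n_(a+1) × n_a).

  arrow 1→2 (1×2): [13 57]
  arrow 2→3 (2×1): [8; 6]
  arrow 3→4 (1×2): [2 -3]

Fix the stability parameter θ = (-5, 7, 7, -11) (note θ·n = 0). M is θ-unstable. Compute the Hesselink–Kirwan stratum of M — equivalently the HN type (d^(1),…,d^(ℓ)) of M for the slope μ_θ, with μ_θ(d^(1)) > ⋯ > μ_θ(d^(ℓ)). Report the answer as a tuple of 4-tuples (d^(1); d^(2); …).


Barcode: M ≅ I[1,1], I[1,4], I[3,3]. HN layers by μ_θ (3 steps, strictly decreasing):
  μ^(1)=7; μ^(2)=1; μ^(3)=-5

((0, 0, 1, 0); (0, 1, 1, 1); (2, 0, 0, 0))


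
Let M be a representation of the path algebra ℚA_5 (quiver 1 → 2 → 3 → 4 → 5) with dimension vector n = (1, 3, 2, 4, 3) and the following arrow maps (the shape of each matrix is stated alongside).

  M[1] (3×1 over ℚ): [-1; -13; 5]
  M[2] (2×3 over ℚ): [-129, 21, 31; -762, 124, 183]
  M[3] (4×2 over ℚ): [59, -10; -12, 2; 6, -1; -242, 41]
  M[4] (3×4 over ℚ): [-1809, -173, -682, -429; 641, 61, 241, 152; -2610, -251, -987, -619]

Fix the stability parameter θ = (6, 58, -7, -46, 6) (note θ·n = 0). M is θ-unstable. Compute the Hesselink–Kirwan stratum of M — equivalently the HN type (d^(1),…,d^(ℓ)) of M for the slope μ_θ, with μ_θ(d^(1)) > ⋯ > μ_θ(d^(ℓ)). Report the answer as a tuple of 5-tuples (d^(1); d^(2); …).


Interval decomposition of M: I[1,5], I[2,2], I[2,4], I[4,5]^2.
HN type (ℓ=5): μ^(1)=58; μ^(2)=6; μ^(3)=11/4; μ^(4)=5/3; μ^(5)=-46

((0, 1, 0, 0, 0); (0, 0, 0, 0, 3); (1, 1, 1, 1, 0); (0, 1, 1, 1, 0); (0, 0, 0, 2, 0))


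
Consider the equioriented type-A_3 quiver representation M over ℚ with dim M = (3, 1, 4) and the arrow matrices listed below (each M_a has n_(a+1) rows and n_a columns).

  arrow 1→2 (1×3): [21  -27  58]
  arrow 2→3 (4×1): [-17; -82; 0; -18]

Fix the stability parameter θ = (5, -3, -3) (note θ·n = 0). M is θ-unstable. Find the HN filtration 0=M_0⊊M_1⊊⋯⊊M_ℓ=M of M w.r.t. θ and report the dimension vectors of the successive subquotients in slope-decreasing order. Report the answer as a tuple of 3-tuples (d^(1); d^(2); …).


Via rank(M_{q-1}∘⋯∘M_p): M ≅ I[1,1]^2, I[1,3], I[3,3]^3.
μ_θ-semistable layers: μ^(1)=5; μ^(2)=-1/3; μ^(3)=-3

((2, 0, 0); (1, 1, 1); (0, 0, 3))


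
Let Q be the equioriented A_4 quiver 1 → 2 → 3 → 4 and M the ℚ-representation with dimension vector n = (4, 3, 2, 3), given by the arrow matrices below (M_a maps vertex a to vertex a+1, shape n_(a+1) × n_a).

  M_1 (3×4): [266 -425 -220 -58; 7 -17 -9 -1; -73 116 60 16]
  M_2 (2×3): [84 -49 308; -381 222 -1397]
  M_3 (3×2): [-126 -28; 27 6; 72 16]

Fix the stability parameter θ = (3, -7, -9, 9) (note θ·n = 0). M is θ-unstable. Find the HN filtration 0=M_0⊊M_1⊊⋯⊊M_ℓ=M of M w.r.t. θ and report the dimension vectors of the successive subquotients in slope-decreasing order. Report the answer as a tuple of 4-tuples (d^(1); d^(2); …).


Via rank(M_{q-1}∘⋯∘M_p): M ≅ I[1,1], I[1,2], I[1,3], I[1,4], I[4,4]^2.
μ_θ-semistable layers: μ^(1)=9; μ^(2)=3; μ^(3)=-2; μ^(4)=-13/3

((0, 0, 0, 3); (1, 0, 0, 0); (1, 1, 0, 0); (2, 2, 2, 0))


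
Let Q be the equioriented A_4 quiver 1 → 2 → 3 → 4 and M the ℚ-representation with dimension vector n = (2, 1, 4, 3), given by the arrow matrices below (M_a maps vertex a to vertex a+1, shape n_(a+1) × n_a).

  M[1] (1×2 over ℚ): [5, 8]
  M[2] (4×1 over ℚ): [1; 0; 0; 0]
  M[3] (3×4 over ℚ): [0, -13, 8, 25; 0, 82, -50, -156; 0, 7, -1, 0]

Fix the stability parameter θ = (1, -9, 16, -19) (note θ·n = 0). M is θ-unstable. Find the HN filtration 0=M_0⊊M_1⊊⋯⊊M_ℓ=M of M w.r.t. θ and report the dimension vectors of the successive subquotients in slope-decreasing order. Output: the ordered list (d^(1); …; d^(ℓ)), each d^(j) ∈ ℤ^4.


Barcode: M ≅ I[1,1], I[1,3], I[3,4]^3. HN layers by μ_θ (4 steps, strictly decreasing):
  μ^(1)=16; μ^(2)=1; μ^(3)=-3/2; μ^(4)=-4

((0, 0, 1, 0); (1, 0, 0, 0); (0, 0, 3, 3); (1, 1, 0, 0))


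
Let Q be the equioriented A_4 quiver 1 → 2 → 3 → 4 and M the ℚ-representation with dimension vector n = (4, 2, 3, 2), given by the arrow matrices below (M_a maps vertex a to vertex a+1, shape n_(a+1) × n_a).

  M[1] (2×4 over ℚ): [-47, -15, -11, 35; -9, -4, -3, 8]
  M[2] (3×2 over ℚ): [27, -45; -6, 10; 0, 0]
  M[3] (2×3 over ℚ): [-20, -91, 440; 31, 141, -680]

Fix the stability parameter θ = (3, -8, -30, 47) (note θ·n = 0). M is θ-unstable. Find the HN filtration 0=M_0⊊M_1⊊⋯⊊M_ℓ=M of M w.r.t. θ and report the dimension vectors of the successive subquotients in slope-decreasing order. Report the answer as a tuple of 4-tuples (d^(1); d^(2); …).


Via rank(M_{q-1}∘⋯∘M_p): M ≅ I[1,1]^2, I[1,2], I[1,4], I[3,3], I[3,4].
μ_θ-semistable layers: μ^(1)=47; μ^(2)=3; μ^(3)=-5/2; μ^(4)=-35/3; μ^(5)=-30

((0, 0, 0, 2); (2, 0, 0, 0); (1, 1, 0, 0); (1, 1, 1, 0); (0, 0, 2, 0))
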